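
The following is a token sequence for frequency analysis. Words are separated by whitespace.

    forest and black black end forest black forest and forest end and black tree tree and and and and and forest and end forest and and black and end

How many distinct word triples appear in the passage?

29 tokens → 27 trigram windows in total.
Repeated trigrams (each contributes count−1 duplicates):
  and and and: 3
2 duplicate windows → 27 − 2 = 25 distinct.

25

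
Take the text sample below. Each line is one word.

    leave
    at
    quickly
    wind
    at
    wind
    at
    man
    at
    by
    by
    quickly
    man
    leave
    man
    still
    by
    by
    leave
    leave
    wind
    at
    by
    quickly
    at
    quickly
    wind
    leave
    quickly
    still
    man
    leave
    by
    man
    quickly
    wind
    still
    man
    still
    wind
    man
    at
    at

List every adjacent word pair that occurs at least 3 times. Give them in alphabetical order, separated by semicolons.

Bigram counts meeting the condition (at least 3 times):
  quickly wind: 3
  wind at: 3

quickly wind; wind at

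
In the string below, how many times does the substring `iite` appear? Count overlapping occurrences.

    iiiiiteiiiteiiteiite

4

Sliding a length-4 window over the 20 characters (17 positions):
  position 4–7: iite
  position 9–12: iite
  position 13–16: iite
  position 17–20: iite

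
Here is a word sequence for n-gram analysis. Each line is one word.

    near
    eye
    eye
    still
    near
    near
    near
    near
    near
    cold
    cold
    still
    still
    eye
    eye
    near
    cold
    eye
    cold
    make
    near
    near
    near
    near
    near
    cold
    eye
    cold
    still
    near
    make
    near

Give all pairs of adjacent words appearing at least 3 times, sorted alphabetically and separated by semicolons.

near cold; near near

Bigram counts meeting the condition (at least 3 times):
  near cold: 3
  near near: 8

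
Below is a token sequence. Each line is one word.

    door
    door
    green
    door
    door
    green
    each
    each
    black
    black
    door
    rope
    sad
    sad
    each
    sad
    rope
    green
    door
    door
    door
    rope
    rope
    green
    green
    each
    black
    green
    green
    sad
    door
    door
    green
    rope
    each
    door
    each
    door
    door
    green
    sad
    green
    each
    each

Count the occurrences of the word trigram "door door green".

Scanning the 42 overlapping trigram windows for "door door green":
  position 1–3: door door green
  position 4–6: door door green
  position 31–33: door door green
  position 38–40: door door green

4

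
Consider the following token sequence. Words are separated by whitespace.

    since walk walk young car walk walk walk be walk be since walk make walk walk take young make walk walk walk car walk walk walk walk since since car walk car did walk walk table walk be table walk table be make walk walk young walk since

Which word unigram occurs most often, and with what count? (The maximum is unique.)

"walk", 24 times

Unigram frequencies (highest first):
  walk: 24
  since: 5
  car: 4
  be: 4
  young: 3
  make: 3
  … (3 more, each ≤ 3)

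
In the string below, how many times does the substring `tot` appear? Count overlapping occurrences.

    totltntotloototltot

Sliding a length-3 window over the 19 characters (17 positions):
  position 1–3: tot
  position 7–9: tot
  position 13–15: tot
  position 17–19: tot

4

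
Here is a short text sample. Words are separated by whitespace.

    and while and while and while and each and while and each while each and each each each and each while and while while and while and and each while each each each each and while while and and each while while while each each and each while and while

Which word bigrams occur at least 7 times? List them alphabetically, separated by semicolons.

and each; and while; while and

Bigram counts meeting the condition (at least 7 times):
  and each: 7
  and while: 8
  while and: 9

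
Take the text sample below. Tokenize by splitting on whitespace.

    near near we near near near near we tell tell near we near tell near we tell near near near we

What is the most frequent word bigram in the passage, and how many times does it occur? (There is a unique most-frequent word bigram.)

"near near", 6 times

Bigram frequencies (highest first):
  near near: 6
  near we: 5
  tell near: 3
  we near: 2
  we tell: 2
  tell tell: 1
  … (1 more, each ≤ 1)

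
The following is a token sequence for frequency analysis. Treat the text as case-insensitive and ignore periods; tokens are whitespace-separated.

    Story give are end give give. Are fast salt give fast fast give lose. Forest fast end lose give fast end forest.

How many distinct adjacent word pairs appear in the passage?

18

22 tokens → 21 bigram windows in total.
Repeated bigrams (each contributes count−1 duplicates):
  fast end: 2
  give are: 2
  give fast: 2
3 duplicate windows → 21 − 3 = 18 distinct.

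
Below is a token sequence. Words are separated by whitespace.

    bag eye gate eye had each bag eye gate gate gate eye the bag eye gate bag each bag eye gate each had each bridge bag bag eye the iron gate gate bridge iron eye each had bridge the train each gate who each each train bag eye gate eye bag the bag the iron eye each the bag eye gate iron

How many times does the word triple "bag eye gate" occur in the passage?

Scanning the 60 overlapping trigram windows for "bag eye gate":
  position 1–3: bag eye gate
  position 7–9: bag eye gate
  position 14–16: bag eye gate
  position 19–21: bag eye gate
  position 47–49: bag eye gate
  position 59–61: bag eye gate

6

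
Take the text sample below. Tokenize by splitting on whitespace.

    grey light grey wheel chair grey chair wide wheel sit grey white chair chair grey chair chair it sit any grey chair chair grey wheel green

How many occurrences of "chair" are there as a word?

Scanning the 26 tokens for "chair":
  position 5: chair
  position 7: chair
  position 13: chair
  position 14: chair
  position 16: chair
  position 17: chair
  position 22: chair
  position 23: chair

8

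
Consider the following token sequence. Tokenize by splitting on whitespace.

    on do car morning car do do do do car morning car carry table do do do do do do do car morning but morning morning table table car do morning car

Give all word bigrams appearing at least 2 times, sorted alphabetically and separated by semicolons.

Bigram counts meeting the condition (at least 2 times):
  car do: 2
  car morning: 3
  do car: 3
  do do: 9
  morning car: 3

car do; car morning; do car; do do; morning car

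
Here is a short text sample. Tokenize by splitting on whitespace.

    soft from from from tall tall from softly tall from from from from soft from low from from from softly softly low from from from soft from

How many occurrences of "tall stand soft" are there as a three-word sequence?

0

Scanning the 25 overlapping trigram windows for "tall stand soft":
  (none found)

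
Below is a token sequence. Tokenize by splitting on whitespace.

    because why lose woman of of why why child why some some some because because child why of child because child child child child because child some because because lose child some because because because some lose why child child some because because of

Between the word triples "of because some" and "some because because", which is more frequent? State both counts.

"some because because" (4 vs 0)

"of because some": 0 occurrences
"some because because": 4 occurrences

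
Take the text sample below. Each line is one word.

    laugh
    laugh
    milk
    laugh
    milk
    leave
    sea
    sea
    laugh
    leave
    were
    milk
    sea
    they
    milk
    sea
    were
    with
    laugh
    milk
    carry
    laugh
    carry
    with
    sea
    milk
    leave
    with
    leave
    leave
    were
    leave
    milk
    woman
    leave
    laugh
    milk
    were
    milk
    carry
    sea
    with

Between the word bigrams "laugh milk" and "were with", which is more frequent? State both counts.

"laugh milk": 4 occurrences
"were with": 1 occurrence

"laugh milk" (4 vs 1)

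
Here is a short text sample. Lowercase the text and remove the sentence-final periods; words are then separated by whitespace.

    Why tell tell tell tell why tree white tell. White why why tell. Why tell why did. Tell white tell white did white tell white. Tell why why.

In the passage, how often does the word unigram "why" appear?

8

Scanning the 28 tokens for "why":
  position 1: why
  position 6: why
  position 11: why
  position 12: why
  position 14: why
  position 16: why
  position 27: why
  position 28: why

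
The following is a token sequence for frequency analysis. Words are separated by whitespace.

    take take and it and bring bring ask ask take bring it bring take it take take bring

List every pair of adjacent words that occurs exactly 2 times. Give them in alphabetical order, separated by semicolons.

take bring; take take

Bigram counts meeting the condition (exactly 2 times):
  take bring: 2
  take take: 2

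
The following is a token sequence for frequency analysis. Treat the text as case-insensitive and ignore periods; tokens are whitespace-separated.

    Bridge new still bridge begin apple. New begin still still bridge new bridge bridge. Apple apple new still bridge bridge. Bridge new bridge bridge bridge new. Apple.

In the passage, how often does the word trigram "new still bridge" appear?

2

Scanning the 25 overlapping trigram windows for "new still bridge":
  position 2–4: new still bridge
  position 17–19: new still bridge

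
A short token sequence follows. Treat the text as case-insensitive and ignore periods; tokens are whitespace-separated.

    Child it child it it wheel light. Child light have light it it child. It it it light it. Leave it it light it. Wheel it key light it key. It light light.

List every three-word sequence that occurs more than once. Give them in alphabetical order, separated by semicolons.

child it it; it child it; it it light; it light it

Trigram counts meeting the condition (more than once):
  child it it: 2
  it child it: 2
  it it light: 2
  it light it: 2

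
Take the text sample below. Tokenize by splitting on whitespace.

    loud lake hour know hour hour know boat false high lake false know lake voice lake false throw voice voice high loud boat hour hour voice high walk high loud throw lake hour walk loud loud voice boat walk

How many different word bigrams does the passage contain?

32

39 tokens → 38 bigram windows in total.
Repeated bigrams (each contributes count−1 duplicates):
  high loud: 2
  hour hour: 2
  hour know: 2
  lake false: 2
  lake hour: 2
  voice high: 2
6 duplicate windows → 38 − 6 = 32 distinct.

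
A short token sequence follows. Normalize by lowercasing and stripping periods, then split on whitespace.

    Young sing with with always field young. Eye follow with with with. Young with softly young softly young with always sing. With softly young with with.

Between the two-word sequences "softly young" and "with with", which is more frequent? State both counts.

"softly young": 3 occurrences
"with with": 4 occurrences

"with with" (4 vs 3)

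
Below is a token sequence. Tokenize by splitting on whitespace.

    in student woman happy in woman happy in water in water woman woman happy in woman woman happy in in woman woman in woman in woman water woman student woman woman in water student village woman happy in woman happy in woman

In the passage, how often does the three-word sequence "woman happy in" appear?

6

Scanning the 40 overlapping trigram windows for "woman happy in":
  position 3–5: woman happy in
  position 6–8: woman happy in
  position 13–15: woman happy in
  position 17–19: woman happy in
  position 36–38: woman happy in
  position 39–41: woman happy in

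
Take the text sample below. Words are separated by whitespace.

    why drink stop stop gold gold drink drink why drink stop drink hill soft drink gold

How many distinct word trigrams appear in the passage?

13

16 tokens → 14 trigram windows in total.
Repeated trigrams (each contributes count−1 duplicates):
  why drink stop: 2
1 duplicate windows → 14 − 1 = 13 distinct.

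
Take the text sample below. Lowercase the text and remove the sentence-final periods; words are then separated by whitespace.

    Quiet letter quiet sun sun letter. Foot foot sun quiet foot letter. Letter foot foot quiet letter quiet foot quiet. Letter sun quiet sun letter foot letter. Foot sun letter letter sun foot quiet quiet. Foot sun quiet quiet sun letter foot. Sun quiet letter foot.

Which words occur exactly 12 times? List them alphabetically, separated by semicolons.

foot; letter; quiet

Unigram counts meeting the condition (exactly 12 times):
  foot: 12
  letter: 12
  quiet: 12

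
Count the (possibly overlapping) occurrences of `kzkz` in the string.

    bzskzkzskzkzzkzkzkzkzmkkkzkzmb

Sliding a length-4 window over the 30 characters (27 positions):
  position 4–7: kzkz
  position 9–12: kzkz
  position 14–17: kzkz
  position 16–19: kzkz
  position 18–21: kzkz
  position 25–28: kzkz

6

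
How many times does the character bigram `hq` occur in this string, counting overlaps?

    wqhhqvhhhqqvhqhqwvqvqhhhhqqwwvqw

5

Sliding a length-2 window over the 32 characters (31 positions):
  position 4–5: hq
  position 9–10: hq
  position 13–14: hq
  position 15–16: hq
  position 25–26: hq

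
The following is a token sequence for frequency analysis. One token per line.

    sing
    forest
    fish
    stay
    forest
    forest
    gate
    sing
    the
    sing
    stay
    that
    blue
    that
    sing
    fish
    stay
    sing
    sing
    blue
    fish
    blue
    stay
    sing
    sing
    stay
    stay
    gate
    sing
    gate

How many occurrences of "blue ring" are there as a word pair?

0

Scanning the 29 overlapping bigram windows for "blue ring":
  (none found)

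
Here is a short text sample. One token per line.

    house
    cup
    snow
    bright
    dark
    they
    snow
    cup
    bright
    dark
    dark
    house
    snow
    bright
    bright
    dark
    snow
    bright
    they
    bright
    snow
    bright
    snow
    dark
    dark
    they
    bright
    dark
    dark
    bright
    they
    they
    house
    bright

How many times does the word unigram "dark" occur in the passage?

Scanning the 34 tokens for "dark":
  position 5: dark
  position 10: dark
  position 11: dark
  position 16: dark
  position 24: dark
  position 25: dark
  position 28: dark
  position 29: dark

8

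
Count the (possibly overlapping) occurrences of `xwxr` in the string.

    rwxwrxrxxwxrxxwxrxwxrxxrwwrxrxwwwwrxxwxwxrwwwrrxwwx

Sliding a length-4 window over the 51 characters (48 positions):
  position 9–12: xwxr
  position 14–17: xwxr
  position 18–21: xwxr
  position 39–42: xwxr

4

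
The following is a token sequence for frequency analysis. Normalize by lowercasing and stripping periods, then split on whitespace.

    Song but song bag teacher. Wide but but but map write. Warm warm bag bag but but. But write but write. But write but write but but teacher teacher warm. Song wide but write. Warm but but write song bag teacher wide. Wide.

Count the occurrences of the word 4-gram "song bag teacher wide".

2

Scanning the 40 overlapping 4-gram windows for "song bag teacher wide":
  position 3–6: song bag teacher wide
  position 39–42: song bag teacher wide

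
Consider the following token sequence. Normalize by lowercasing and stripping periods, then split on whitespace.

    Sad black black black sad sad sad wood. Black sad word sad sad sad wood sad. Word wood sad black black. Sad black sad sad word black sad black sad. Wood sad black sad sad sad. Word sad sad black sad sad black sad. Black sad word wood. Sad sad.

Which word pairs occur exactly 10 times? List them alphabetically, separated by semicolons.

black sad; sad sad

Bigram counts meeting the condition (exactly 10 times):
  black sad: 10
  sad sad: 10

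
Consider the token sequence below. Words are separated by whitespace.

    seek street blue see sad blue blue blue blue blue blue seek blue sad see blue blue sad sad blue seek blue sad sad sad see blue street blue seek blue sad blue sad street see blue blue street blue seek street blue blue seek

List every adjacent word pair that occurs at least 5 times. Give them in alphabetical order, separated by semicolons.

Bigram counts meeting the condition (at least 5 times):
  blue blue: 8
  blue sad: 5
  blue seek: 5

blue blue; blue sad; blue seek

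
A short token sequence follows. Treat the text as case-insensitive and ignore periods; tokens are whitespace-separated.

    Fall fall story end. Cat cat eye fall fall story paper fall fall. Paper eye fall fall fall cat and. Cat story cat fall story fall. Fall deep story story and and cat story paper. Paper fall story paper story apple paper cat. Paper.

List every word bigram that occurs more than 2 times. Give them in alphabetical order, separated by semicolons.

Bigram counts meeting the condition (more than 2 times):
  fall fall: 6
  fall story: 4
  story paper: 3

fall fall; fall story; story paper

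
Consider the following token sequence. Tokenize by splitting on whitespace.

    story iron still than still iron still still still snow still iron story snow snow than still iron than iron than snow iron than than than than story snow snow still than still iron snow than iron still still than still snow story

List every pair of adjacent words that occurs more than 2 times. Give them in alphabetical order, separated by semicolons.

iron still; iron than; still iron; still still; still than; than still; than than

Bigram counts meeting the condition (more than 2 times):
  iron still: 3
  iron than: 3
  still iron: 4
  still still: 3
  still than: 3
  than still: 4
  than than: 3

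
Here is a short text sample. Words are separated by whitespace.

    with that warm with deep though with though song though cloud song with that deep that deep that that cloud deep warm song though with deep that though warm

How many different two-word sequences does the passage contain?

29 tokens → 28 bigram windows in total.
Repeated bigrams (each contributes count−1 duplicates):
  deep that: 3
  song though: 2
  that deep: 2
  though with: 2
  with deep: 2
  with that: 2
7 duplicate windows → 28 − 7 = 21 distinct.

21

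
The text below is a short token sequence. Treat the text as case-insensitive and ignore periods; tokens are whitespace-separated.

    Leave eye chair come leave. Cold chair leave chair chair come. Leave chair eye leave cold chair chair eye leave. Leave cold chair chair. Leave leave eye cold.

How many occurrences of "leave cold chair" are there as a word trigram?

Scanning the 26 overlapping trigram windows for "leave cold chair":
  position 5–7: leave cold chair
  position 15–17: leave cold chair
  position 21–23: leave cold chair

3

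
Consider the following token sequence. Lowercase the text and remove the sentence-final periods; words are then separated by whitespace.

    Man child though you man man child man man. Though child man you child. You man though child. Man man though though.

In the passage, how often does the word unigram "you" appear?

Scanning the 22 tokens for "you":
  position 4: you
  position 13: you
  position 15: you

3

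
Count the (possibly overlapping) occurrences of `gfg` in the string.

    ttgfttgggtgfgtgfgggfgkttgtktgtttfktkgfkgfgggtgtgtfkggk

4

Sliding a length-3 window over the 54 characters (52 positions):
  position 11–13: gfg
  position 15–17: gfg
  position 19–21: gfg
  position 40–42: gfg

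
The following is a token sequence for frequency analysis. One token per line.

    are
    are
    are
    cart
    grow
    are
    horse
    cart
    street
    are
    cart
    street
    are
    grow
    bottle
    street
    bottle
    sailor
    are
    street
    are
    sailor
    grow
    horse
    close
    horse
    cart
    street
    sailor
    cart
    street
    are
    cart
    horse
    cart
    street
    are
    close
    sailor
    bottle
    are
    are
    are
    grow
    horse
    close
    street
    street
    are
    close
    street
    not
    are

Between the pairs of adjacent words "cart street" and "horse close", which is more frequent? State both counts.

"cart street": 5 occurrences
"horse close": 2 occurrences

"cart street" (5 vs 2)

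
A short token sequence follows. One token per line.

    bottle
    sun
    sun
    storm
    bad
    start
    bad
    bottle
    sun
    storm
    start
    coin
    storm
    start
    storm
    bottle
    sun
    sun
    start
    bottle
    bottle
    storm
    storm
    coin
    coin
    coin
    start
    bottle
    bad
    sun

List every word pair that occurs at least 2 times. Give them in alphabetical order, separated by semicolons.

bottle sun; coin coin; start bottle; storm start; sun storm; sun sun

Bigram counts meeting the condition (at least 2 times):
  bottle sun: 3
  coin coin: 2
  start bottle: 2
  storm start: 2
  sun storm: 2
  sun sun: 2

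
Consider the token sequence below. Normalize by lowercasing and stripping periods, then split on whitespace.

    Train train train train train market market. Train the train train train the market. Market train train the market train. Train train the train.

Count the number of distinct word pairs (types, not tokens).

24 tokens → 23 bigram windows in total.
Repeated bigrams (each contributes count−1 duplicates):
  train train: 9
  train the: 4
  market train: 3
  market market: 2
  the market: 2
  the train: 2
16 duplicate windows → 23 − 16 = 7 distinct.

7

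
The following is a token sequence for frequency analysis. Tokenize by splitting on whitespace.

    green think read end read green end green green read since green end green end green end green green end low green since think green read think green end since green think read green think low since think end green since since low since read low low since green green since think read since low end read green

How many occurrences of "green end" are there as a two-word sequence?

6

Scanning the 57 overlapping bigram windows for "green end":
  position 6–7: green end
  position 12–13: green end
  position 14–15: green end
  position 16–17: green end
  position 19–20: green end
  position 28–29: green end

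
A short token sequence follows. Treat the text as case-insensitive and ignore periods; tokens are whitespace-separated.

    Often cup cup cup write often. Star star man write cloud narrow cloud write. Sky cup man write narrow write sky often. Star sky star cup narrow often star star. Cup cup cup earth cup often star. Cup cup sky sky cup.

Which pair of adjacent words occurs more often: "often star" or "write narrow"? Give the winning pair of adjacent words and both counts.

"often star": 4 occurrences
"write narrow": 1 occurrence

"often star" (4 vs 1)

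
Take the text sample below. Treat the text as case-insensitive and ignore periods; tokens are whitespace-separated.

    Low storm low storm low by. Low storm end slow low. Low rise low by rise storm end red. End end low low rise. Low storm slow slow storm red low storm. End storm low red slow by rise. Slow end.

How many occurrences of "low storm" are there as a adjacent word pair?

5

Scanning the 40 overlapping bigram windows for "low storm":
  position 1–2: low storm
  position 3–4: low storm
  position 7–8: low storm
  position 25–26: low storm
  position 31–32: low storm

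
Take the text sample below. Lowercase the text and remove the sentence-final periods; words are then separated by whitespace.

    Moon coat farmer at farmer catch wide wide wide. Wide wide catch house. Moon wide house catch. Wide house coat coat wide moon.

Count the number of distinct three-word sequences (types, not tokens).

19

23 tokens → 21 trigram windows in total.
Repeated trigrams (each contributes count−1 duplicates):
  wide wide wide: 3
2 duplicate windows → 21 − 2 = 19 distinct.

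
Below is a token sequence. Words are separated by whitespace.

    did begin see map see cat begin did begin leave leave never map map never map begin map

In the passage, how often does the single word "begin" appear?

Scanning the 18 tokens for "begin":
  position 2: begin
  position 7: begin
  position 9: begin
  position 17: begin

4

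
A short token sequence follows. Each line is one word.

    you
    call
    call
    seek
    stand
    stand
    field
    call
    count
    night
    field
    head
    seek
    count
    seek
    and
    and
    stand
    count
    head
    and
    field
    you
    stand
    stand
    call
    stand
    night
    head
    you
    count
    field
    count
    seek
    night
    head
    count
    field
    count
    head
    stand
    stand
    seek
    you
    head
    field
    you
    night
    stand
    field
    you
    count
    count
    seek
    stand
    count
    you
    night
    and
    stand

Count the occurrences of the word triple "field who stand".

0

Scanning the 58 overlapping trigram windows for "field who stand":
  (none found)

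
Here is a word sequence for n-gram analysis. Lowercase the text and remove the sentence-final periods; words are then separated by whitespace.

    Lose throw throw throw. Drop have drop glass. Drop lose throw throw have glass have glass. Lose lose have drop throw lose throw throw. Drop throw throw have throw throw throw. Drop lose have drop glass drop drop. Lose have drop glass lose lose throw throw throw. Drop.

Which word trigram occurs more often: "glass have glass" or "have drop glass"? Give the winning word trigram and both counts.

"have drop glass" (3 vs 1)

"glass have glass": 1 occurrence
"have drop glass": 3 occurrences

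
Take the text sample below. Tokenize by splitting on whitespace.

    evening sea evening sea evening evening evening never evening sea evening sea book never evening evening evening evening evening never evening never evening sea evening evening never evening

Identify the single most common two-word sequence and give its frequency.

"evening evening", 7 times

Bigram frequencies (highest first):
  evening evening: 7
  evening sea: 5
  never evening: 5
  sea evening: 4
  evening never: 4
  sea book: 1
  … (1 more, each ≤ 1)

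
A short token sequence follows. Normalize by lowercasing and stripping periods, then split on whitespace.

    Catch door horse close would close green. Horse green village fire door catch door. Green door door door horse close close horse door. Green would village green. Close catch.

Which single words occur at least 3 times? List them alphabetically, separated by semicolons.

catch; close; door; green; horse

Unigram counts meeting the condition (at least 3 times):
  catch: 3
  close: 5
  door: 7
  green: 5
  horse: 4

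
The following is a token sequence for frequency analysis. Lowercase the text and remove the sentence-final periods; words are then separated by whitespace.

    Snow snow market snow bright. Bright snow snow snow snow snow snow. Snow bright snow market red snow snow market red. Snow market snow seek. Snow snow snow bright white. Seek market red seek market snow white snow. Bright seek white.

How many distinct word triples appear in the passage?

41 tokens → 39 trigram windows in total.
Repeated trigrams (each contributes count−1 duplicates):
  snow snow snow: 6
  market red snow: 2
  snow market red: 2
  snow market snow: 2
  snow snow bright: 2
  snow snow market: 2
10 duplicate windows → 39 − 10 = 29 distinct.

29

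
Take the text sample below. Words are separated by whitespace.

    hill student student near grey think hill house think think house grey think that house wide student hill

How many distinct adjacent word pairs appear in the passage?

16

18 tokens → 17 bigram windows in total.
Repeated bigrams (each contributes count−1 duplicates):
  grey think: 2
1 duplicate windows → 17 − 1 = 16 distinct.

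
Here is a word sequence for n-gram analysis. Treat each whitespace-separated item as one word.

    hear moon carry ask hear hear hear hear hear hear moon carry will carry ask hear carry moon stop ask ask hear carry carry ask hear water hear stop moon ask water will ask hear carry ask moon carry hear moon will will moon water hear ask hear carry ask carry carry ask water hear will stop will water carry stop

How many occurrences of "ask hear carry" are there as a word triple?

4

Scanning the 59 overlapping trigram windows for "ask hear carry":
  position 15–17: ask hear carry
  position 21–23: ask hear carry
  position 34–36: ask hear carry
  position 47–49: ask hear carry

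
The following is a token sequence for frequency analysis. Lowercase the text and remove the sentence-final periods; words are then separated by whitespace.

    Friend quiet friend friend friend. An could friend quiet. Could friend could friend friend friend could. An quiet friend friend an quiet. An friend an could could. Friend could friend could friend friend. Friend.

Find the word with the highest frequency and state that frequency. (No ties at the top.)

"friend", 17 times

Unigram frequencies (highest first):
  friend: 17
  could: 8
  an: 5
  quiet: 4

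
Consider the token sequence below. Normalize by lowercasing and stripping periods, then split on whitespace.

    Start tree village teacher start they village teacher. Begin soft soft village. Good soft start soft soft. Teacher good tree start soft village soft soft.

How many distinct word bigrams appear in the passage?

19

25 tokens → 24 bigram windows in total.
Repeated bigrams (each contributes count−1 duplicates):
  soft soft: 3
  soft village: 2
  start soft: 2
  village teacher: 2
5 duplicate windows → 24 − 5 = 19 distinct.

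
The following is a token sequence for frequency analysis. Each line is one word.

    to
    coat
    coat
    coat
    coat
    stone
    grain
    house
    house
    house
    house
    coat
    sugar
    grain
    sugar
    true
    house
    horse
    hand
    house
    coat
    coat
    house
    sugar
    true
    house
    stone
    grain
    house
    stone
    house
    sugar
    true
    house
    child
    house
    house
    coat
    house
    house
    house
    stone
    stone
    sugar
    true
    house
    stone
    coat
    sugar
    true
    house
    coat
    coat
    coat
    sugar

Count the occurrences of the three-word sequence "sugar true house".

Scanning the 53 overlapping trigram windows for "sugar true house":
  position 15–17: sugar true house
  position 24–26: sugar true house
  position 32–34: sugar true house
  position 44–46: sugar true house
  position 49–51: sugar true house

5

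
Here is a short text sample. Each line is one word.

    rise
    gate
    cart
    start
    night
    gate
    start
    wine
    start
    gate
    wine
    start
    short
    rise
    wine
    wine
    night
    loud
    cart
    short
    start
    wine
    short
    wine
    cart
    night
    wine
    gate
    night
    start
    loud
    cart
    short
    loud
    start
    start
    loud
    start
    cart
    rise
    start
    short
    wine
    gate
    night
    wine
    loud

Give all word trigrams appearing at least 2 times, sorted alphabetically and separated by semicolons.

loud cart short; wine gate night

Trigram counts meeting the condition (at least 2 times):
  loud cart short: 2
  wine gate night: 2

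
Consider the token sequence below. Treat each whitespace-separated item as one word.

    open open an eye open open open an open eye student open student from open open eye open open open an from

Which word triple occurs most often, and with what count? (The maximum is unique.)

Trigram frequencies (highest first):
  open open an: 3
  eye open open: 2
  open open open: 2
  open an eye: 1
  an eye open: 1
  open an open: 1
  … (10 more, each ≤ 1)

"open open an", 3 times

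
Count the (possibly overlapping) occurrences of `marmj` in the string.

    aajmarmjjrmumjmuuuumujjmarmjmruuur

Sliding a length-5 window over the 34 characters (30 positions):
  position 4–8: marmj
  position 24–28: marmj

2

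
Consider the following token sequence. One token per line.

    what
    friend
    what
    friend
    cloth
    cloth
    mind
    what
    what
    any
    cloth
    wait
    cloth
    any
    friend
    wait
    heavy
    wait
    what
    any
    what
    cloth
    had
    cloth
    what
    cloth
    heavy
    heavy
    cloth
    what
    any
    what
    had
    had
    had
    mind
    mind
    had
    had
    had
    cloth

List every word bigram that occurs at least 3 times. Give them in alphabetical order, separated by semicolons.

Bigram counts meeting the condition (at least 3 times):
  had had: 4
  what any: 3

had had; what any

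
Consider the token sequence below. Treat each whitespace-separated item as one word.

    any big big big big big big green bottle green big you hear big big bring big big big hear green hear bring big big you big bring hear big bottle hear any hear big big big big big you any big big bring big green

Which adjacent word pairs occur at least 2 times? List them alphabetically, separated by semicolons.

Bigram counts meeting the condition (at least 2 times):
  any big: 2
  big big: 14
  big bring: 3
  big green: 2
  big you: 3
  bring big: 3
  hear big: 3

any big; big big; big bring; big green; big you; bring big; hear big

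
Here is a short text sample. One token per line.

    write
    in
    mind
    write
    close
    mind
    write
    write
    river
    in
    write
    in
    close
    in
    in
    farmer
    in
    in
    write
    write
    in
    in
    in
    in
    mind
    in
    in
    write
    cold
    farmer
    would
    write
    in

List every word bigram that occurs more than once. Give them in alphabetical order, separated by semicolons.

in in; in mind; in write; mind write; write in; write write

Bigram counts meeting the condition (more than once):
  in in: 6
  in mind: 2
  in write: 3
  mind write: 2
  write in: 4
  write write: 2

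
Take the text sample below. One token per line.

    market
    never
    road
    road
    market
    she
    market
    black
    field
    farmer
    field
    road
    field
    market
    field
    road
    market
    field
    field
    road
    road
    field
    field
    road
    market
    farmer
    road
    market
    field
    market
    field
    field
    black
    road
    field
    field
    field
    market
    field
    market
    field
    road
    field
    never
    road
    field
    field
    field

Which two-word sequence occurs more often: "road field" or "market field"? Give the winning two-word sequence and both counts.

"road field": 5 occurrences
"market field": 6 occurrences

"market field" (6 vs 5)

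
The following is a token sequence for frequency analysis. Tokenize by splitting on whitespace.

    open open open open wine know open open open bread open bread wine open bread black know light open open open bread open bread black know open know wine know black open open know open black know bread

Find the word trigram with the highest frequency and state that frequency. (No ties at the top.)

"open open open", 4 times

Trigram frequencies (highest first):
  open open open: 4
  open open bread: 2
  open bread open: 2
  bread open bread: 2
  open bread black: 2
  bread black know: 2
  … (22 more, each ≤ 1)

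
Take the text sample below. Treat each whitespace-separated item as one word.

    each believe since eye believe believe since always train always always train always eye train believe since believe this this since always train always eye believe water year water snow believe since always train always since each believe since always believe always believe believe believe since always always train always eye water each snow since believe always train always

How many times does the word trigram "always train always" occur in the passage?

Scanning the 57 overlapping trigram windows for "always train always":
  position 8–10: always train always
  position 11–13: always train always
  position 22–24: always train always
  position 33–35: always train always
  position 48–50: always train always
  position 57–59: always train always

6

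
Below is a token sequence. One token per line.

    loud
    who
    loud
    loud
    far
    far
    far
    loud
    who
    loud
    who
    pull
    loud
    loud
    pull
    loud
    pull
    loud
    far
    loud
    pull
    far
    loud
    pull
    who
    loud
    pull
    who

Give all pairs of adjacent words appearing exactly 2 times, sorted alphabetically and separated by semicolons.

far far; loud far; loud loud; pull who

Bigram counts meeting the condition (exactly 2 times):
  far far: 2
  loud far: 2
  loud loud: 2
  pull who: 2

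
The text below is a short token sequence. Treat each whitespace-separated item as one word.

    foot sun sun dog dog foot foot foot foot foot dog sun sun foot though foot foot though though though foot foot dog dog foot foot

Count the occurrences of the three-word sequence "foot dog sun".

1

Scanning the 24 overlapping trigram windows for "foot dog sun":
  position 10–12: foot dog sun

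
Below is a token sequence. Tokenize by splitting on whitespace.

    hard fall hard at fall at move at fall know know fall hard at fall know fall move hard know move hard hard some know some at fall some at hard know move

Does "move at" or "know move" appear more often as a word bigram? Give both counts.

"know move" (2 vs 1)

"move at": 1 occurrence
"know move": 2 occurrences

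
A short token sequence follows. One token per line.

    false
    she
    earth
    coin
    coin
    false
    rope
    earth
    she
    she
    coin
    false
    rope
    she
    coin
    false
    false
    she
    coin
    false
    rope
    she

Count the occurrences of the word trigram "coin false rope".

Scanning the 20 overlapping trigram windows for "coin false rope":
  position 5–7: coin false rope
  position 11–13: coin false rope
  position 19–21: coin false rope

3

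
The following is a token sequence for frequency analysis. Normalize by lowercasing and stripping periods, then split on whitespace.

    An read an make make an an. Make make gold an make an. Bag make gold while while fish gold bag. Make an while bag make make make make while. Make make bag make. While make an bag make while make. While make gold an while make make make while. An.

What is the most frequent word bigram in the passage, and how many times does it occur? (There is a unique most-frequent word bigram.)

Bigram frequencies (highest first):
  make make: 8
  bag make: 5
  make while: 5
  while make: 5
  make an: 4
  an make: 3
  … (15 more, each ≤ 3)

"make make", 8 times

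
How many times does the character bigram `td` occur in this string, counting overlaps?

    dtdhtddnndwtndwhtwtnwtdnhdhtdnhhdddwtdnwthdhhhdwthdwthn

5

Sliding a length-2 window over the 55 characters (54 positions):
  position 2–3: td
  position 5–6: td
  position 22–23: td
  position 28–29: td
  position 37–38: td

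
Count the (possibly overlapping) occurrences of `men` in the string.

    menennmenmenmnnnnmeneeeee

4

Sliding a length-3 window over the 25 characters (23 positions):
  position 1–3: men
  position 7–9: men
  position 10–12: men
  position 18–20: men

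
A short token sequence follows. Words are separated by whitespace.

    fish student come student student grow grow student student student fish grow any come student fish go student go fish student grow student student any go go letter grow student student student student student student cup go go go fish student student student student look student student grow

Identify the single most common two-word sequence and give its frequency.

"student student", 13 times

Bigram frequencies (highest first):
  student student: 13
  fish student: 3
  student grow: 3
  grow student: 3
  go go: 3
  come student: 2
  … (18 more, each ≤ 2)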